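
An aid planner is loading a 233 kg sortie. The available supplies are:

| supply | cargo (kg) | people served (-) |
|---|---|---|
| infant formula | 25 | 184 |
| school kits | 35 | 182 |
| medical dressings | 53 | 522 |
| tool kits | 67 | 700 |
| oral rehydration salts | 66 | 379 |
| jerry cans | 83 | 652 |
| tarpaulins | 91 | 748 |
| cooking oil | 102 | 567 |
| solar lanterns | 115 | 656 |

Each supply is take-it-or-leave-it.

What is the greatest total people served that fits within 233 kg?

A density-first pass picks medical dressings + tool kits + tarpaulins — 1970 at 211 kg.
The 91 kg tied up in tarpaulins is better spent on infant formula + jerry cans — total rises to 2058 (228 kg).
Nothing else within 233 kg beats 2058.

2058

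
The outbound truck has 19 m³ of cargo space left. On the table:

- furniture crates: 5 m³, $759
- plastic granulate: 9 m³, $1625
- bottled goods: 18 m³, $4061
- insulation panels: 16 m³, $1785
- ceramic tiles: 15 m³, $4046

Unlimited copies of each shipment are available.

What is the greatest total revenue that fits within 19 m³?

The ratio heuristic lands on ceramic tiles (4046) but leaves 4 m³ idle.
Dropping ceramic tiles frees 15 m³; slotting in bottled goods (18 m³) lifts the total to 4061 at 18 m³.
No other feasible combination exceeds 4061.

4061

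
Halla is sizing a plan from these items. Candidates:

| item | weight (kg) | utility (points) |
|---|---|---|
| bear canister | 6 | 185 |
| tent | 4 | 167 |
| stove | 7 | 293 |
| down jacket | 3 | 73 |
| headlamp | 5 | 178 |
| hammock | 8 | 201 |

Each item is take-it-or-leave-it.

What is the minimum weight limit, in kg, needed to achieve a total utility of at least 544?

15

Minimise kg subject to total utility ≥ 544.
Taking stove + down jacket + headlamp gives 544 (≥ 544) for 15 kg.
No combination under 15 kg hits 544.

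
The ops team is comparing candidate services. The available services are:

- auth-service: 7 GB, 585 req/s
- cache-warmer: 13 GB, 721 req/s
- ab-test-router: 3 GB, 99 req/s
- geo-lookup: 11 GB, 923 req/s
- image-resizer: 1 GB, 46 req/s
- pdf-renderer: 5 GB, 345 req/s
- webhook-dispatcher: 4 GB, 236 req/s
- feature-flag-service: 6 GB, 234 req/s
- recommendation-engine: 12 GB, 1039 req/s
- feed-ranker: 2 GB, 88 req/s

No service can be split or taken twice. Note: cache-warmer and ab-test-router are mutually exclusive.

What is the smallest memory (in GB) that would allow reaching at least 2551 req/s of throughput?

Need the lightest bundle worth ≥ 2551.
auth-service + geo-lookup + image-resizer + recommendation-engine: 2593 throughput at 31 GB.
No combination under 31 GB hits 2551.

31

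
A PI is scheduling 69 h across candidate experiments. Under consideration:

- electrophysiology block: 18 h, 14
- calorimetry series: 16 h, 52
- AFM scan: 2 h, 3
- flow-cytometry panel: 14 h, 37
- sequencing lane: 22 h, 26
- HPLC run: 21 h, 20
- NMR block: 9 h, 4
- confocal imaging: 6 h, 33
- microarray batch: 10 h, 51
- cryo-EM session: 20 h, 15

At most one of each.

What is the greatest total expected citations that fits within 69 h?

199

Ranking by ratio (expected citations/h): confocal imaging 5.50, microarray batch 5.10, calorimetry series 3.25.
Greedy by ratio would take calorimetry series + AFM scan + flow-cytometry panel + HPLC run + confocal imaging + microarray batch: 69 h used, total 196.
Replace AFM scan and HPLC run with sequencing lane: the trade gains 3 net, giving 199 at 68 h.
That's the maximum — no swap from here does better than 199.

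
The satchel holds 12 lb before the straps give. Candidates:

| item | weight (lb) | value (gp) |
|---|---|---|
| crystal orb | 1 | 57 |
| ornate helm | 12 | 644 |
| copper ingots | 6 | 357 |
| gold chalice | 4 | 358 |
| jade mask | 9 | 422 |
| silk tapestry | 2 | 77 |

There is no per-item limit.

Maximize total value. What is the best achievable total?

1074

By value per lb: gold chalice 89.50, copper ingots 59.50, crystal orb 57.00 lead.
The ratio ordering already packs tightly: 3×gold chalice, 12 lb, 1074.
No other feasible combination exceeds 1074.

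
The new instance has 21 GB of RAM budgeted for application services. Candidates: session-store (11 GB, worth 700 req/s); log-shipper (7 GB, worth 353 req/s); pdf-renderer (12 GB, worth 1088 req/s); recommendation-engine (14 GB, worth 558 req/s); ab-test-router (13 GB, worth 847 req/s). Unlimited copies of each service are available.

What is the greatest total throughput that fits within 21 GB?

1441

Log-shipper + pdf-renderer uses 19 of the 21 GB and totals 1441.
That's the maximum — no swap from here does better than 1441.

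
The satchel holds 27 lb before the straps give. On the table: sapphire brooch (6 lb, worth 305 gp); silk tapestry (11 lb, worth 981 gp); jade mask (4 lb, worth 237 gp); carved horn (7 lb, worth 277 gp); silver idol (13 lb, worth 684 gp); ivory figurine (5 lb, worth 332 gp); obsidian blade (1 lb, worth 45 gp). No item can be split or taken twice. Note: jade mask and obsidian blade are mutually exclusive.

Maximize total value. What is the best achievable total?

Density check — silk tapestry 89.18, ivory figurine 66.40, jade mask 59.25, silver idol 52.62 are the best per lb.
Taking sapphire brooch + silk tapestry + jade mask + ivory figurine: 26 lb used, 1855 in value.
Next best is silk tapestry + jade mask + carved horn + ivory figurine at 1827 (27 lb) — short by 28.

1855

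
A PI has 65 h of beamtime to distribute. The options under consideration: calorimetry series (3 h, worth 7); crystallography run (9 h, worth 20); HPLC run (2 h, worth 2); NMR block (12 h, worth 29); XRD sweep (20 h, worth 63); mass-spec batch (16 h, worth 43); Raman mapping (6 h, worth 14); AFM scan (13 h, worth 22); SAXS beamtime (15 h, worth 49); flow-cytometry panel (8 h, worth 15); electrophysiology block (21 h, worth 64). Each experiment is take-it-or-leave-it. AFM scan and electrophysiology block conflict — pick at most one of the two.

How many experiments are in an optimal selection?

5

Optimal total is 197.
For example calorimetry series + XRD sweep + Raman mapping + SAXS beamtime + electrophysiology block achieves it, using 65 h.
Any selection reaching 197 contains exactly 5 experiments.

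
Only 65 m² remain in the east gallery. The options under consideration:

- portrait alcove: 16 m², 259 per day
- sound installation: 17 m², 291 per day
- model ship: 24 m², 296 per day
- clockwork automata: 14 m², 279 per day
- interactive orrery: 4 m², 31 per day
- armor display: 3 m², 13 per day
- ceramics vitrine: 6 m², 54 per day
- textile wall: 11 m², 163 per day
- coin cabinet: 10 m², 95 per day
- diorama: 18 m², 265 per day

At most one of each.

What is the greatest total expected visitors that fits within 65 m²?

1094

A density-first pass picks portrait alcove + sound installation + clockwork automata + ceramics vitrine + textile wall — 1046 at 64 m².
Replace ceramics vitrine and textile wall with diorama: the trade gains 48 net, giving 1094 at 65 m².
The closest alternative, portrait alcove + sound installation + clockwork automata + ceramics vitrine + textile wall, reaches only 1046.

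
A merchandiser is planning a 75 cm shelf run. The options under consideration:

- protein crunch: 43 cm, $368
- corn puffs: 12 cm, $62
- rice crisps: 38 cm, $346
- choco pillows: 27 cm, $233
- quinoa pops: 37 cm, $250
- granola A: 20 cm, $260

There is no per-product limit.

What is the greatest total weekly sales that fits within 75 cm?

842

Best packing: corn puffs + 3×granola A — 72 cm, 842 total.
No other feasible combination exceeds 842.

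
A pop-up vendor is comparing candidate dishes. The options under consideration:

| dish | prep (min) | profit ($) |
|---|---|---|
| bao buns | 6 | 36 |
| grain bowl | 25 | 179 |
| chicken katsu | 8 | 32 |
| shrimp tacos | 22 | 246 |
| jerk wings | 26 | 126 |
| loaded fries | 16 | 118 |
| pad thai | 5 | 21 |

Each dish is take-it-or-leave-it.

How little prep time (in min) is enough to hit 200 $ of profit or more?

22

Look for the lowest-prep combination reaching 200.
Taking shrimp tacos gives 246 (≥ 200) for 22 min.
Below 22 min the best achievable stays under 200.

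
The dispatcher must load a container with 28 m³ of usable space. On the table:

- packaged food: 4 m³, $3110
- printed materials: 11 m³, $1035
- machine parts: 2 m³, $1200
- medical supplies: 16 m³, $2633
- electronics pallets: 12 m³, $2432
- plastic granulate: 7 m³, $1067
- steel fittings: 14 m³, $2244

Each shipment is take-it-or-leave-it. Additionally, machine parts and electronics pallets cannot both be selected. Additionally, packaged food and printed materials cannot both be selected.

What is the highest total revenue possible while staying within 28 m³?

Density check — packaged food 777.50, machine parts 600.00, electronics pallets 202.67, medical supplies 164.56 are the best per m³.
Best packing: packaged food + machine parts + plastic granulate + steel fittings — 27 m³, 7621 total.
Runner-up packaged food + machine parts + medical supplies tops out at 6943.

7621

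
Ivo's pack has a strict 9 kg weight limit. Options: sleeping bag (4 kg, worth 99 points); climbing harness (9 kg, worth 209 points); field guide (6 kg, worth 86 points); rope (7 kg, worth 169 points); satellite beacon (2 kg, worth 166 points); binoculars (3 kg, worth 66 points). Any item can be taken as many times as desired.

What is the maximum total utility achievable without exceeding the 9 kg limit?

664

4×satellite beacon uses 8 of the 9 kg and totals 664.
The spare 1 kg is too small for any remaining item, and no exchange beats 664.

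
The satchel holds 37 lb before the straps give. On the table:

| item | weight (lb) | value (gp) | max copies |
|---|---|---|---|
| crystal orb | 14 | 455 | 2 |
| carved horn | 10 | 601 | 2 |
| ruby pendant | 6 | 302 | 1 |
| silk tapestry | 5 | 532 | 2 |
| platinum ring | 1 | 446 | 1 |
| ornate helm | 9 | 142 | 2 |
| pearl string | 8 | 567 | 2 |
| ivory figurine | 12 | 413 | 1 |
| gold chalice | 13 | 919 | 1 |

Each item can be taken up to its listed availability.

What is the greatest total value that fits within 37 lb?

3245

Carved horn + 2×silk tapestry + platinum ring + 2×pearl string uses 37 of the 37 lb and totals 3245.
No other feasible combination exceeds 3245.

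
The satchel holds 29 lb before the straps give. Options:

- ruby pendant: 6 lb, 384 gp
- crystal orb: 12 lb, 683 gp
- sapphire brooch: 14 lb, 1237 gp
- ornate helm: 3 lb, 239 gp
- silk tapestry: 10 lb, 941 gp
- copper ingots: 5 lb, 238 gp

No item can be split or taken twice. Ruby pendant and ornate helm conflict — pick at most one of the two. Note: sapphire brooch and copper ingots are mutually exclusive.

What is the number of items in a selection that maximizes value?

3

Best achievable value is 2417.
sapphire brooch + ornate helm + silk tapestry hits 2417 at 27 lb.
All optima have 3 items.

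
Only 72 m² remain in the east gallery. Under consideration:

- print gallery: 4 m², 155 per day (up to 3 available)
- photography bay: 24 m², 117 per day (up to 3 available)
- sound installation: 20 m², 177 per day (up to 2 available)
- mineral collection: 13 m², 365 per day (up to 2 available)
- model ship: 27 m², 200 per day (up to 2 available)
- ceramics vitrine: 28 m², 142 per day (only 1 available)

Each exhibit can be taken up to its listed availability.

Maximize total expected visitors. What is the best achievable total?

1395

Taking the top-ratio exhibits first gives 3×print gallery + sound installation + 2×mineral collection for 1372 (58 m²).
Dropping sound installation frees 20 m²; slotting in model ship (27 m²) lifts the total to 1395 at 65 m².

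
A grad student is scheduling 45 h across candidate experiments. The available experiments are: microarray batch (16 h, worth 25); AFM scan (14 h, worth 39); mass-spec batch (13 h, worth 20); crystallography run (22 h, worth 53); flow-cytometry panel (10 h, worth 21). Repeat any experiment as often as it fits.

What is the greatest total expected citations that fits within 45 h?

Taking 3×AFM scan: 42 h used, 117 in expected citations.

117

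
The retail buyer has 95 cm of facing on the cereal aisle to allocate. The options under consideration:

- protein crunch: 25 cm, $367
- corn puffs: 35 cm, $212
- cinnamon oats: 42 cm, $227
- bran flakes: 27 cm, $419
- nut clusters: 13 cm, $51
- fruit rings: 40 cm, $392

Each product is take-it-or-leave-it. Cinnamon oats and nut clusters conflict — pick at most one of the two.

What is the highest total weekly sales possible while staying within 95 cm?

1178

By weekly sales per cm: bran flakes 15.52, protein crunch 14.68, fruit rings 9.80 lead.
Best packing: protein crunch + bran flakes + fruit rings — 92 cm, 1178 total.
Runner-up protein crunch + cinnamon oats + bran flakes tops out at 1013.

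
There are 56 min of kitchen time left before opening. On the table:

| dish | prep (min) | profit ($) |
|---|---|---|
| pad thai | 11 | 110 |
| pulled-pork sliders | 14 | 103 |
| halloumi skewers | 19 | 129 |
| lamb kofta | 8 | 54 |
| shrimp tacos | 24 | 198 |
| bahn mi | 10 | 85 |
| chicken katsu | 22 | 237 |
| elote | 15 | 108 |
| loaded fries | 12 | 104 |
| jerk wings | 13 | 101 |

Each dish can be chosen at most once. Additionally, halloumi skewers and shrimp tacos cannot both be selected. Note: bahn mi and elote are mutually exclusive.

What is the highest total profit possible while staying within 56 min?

The ratio ordering already packs tightly: pad thai + bahn mi + chicken katsu + loaded fries, 55 min, 536.

536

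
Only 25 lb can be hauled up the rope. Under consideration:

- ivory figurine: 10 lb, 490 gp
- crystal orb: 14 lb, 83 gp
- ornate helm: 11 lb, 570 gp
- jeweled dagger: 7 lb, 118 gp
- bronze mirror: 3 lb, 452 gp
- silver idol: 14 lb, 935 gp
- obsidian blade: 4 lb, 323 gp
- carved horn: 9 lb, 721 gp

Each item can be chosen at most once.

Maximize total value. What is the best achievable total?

A density-first pass picks jeweled dagger + bronze mirror + obsidian blade + carved horn — 1614 at 23 lb.
Dropping jeweled dagger and obsidian blade frees 11 lb; slotting in ornate helm (11 lb) lifts the total to 1743 at 23 lb.
No other feasible combination exceeds 1743.

1743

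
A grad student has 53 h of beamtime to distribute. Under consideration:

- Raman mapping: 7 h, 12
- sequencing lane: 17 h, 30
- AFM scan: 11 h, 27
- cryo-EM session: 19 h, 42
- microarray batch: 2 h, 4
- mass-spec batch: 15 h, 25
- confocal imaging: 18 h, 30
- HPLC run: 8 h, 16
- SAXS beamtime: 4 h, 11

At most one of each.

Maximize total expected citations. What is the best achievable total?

A density-first pass picks Raman mapping + AFM scan + cryo-EM session + microarray batch + HPLC run + SAXS beamtime — 112 at 51 h.
The 15 h tied up in Raman mapping and HPLC run is better spent on sequencing lane — total rises to 114 (53 h).
Next best is Raman mapping + AFM scan + cryo-EM session + microarray batch + HPLC run + SAXS beamtime at 112 (51 h) — short by 2.

114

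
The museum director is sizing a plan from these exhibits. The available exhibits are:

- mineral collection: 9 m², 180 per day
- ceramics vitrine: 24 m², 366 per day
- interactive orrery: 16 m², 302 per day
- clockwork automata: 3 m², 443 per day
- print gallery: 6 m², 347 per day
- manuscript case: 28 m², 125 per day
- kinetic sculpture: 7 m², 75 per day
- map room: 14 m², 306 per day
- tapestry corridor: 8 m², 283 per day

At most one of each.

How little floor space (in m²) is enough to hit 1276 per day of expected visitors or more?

31

Need the lightest bundle worth ≥ 1276.
clockwork automata + print gallery + map room + tapestry corridor reaches 1379 using 31 m².
Below 31 m² the best achievable stays under 1276.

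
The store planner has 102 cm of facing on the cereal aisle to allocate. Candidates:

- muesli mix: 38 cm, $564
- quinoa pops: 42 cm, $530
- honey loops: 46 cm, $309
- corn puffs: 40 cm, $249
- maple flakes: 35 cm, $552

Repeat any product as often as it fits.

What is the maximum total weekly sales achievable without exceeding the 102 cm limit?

1128

The ratio heuristic lands on 2×maple flakes (1104) but leaves 32 cm idle.
Replace 2×maple flakes with 2×muesli mix: the trade gains 24 net, giving 1128 at 76 cm.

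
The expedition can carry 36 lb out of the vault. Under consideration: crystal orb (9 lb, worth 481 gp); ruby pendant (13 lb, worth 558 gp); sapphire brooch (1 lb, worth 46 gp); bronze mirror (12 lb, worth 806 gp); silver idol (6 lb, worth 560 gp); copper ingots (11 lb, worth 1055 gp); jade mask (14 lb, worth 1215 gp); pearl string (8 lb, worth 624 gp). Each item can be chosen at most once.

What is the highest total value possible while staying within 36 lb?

A density-first pass picks sapphire brooch + silver idol + copper ingots + jade mask — 2876 at 32 lb.
Dropping silver idol frees 6 lb; slotting in pearl string (8 lb) lifts the total to 2940 at 34 lb.
No other feasible combination exceeds 2940.

2940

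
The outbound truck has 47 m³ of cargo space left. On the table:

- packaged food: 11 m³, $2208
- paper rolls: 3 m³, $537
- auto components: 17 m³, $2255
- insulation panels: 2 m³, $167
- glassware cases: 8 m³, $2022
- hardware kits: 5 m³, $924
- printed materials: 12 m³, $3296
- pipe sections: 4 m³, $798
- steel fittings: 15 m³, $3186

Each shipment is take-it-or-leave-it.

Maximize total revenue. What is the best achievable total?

Taking the top-ratio shipments first gives packaged food + glassware cases + printed materials + steel fittings for 10712 (46 m³).
Dropping packaged food frees 11 m³; slotting in paper rolls + hardware kits + pipe sections (12 m³) lifts the total to 10763 at 47 m³.

10763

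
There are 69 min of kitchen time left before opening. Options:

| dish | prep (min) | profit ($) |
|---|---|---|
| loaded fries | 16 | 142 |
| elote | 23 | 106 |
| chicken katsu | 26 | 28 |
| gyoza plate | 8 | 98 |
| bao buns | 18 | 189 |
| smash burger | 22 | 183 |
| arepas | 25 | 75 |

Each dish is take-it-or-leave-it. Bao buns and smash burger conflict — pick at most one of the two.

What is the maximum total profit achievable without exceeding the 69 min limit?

535

Ranking by ratio (profit/min): gyoza plate 12.25, bao buns 10.50, loaded fries 8.88.
Best packing: loaded fries + elote + gyoza plate + bao buns — 65 min, 535 total.
An exhaustive check of the 128 subsets confirms 535.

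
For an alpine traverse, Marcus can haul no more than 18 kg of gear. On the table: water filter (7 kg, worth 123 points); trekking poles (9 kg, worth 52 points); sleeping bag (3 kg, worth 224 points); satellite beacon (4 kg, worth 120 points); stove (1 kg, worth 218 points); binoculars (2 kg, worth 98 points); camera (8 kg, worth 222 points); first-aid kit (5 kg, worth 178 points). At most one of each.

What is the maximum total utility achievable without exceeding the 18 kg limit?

Taking the top-ratio items first gives sleeping bag + satellite beacon + stove + binoculars + first-aid kit for 838 (15 kg).
Replace first-aid kit with camera: the trade gains 44 net, giving 882 at 18 kg.

882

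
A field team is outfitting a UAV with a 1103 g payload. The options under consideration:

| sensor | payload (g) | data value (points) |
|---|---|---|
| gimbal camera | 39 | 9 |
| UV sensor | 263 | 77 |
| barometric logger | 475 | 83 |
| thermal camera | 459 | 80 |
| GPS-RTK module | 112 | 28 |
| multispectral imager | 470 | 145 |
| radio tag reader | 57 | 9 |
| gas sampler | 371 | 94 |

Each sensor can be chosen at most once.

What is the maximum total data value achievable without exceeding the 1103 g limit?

285

Density check — multispectral imager 0.31, UV sensor 0.29, gas sampler 0.25, GPS-RTK module 0.25 are the best per g.
Taking the top-ratio sensors first gives gimbal camera + UV sensor + GPS-RTK module + multispectral imager + radio tag reader for 268 (941 g).
Dropping UV sensor frees 263 g; slotting in gas sampler (371 g) lifts the total to 285 at 1049 g.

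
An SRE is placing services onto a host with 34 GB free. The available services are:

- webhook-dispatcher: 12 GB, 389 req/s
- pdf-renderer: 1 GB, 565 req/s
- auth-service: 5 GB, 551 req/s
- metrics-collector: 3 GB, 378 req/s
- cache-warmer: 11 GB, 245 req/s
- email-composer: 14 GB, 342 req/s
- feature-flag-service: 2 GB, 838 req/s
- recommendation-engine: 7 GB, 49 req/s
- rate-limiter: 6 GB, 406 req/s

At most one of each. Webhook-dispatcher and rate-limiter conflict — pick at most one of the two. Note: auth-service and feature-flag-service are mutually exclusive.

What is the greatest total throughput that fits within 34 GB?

Ranking by ratio (throughput/GB): pdf-renderer 565.00, feature-flag-service 419.00, metrics-collector 126.00.
Pdf-renderer + metrics-collector + email-composer + feature-flag-service + recommendation-engine + rate-limiter uses 33 of the 34 GB and totals 2578.
The closest alternative, pdf-renderer + metrics-collector + email-composer + feature-flag-service + rate-limiter, reaches only 2529.

2578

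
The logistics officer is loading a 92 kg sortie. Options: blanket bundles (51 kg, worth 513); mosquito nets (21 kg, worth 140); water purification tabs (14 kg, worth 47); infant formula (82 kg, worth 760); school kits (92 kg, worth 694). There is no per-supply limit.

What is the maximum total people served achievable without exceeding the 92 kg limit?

760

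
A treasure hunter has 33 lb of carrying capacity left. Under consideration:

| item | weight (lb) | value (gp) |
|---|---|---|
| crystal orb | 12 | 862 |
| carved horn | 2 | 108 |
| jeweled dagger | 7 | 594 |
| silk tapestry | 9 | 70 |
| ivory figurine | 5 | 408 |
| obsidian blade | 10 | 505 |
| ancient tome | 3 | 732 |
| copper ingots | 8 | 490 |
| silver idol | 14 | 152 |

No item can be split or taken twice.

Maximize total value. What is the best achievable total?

2786

The ratio heuristic lands on crystal orb + carved horn + jeweled dagger + ivory figurine + ancient tome (2704) but leaves 4 lb idle.
Replace ivory figurine with copper ingots: the trade gains 82 net, giving 2786 at 32 lb.
The closest alternative, jeweled dagger + ivory figurine + obsidian blade + ancient tome + copper ingots, reaches only 2729.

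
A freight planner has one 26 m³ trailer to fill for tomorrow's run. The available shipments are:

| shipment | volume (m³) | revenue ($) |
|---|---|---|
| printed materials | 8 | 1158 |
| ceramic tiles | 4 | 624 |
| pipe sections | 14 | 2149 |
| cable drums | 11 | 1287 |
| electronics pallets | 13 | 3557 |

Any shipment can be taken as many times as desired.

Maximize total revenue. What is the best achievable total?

Best packing: 2×electronics pallets — 26 m³, 7114 total.

7114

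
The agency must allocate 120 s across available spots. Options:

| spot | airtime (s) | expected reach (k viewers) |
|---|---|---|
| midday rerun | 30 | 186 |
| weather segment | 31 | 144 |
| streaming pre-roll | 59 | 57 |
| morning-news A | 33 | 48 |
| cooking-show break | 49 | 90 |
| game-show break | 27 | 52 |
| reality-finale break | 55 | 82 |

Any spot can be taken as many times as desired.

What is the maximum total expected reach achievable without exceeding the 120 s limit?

744

Best packing: 4×midday rerun — 120 s, 744 total.
Every other selection either busts 120 s or fails to beat 744.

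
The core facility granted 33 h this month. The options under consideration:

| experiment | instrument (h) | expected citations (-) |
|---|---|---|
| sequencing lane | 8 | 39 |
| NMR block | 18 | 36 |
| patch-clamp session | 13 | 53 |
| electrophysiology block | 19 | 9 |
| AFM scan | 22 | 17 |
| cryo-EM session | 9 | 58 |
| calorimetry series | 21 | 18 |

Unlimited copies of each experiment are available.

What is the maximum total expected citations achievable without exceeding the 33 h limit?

175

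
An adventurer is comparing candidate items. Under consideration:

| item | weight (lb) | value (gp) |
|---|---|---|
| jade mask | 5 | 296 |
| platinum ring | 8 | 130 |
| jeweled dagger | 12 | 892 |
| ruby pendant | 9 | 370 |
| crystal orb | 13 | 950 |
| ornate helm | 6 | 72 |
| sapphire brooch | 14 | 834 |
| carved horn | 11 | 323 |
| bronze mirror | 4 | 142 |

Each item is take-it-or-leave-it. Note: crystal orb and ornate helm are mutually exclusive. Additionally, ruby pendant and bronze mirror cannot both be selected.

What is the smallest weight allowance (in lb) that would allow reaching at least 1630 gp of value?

Minimise lb subject to total value ≥ 1630.
jeweled dagger + crystal orb reaches 1842 using 25 lb.
No combination under 25 lb hits 1630.

25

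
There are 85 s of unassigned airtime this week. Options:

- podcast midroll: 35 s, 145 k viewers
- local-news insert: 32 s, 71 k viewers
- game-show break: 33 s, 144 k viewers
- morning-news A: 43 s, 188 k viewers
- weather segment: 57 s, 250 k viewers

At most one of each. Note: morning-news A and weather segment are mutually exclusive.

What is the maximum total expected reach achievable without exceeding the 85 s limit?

333

Greedy by ratio would take weather segment: 57 s used, total 250.
The 57 s tied up in weather segment is better spent on podcast midroll + morning-news A — total rises to 333 (78 s).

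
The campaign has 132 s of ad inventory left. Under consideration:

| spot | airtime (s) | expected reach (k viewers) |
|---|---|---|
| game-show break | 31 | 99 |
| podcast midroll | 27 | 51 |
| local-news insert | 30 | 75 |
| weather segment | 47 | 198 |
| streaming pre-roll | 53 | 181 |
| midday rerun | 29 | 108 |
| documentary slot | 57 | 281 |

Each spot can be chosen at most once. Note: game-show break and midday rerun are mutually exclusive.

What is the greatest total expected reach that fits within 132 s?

Best packing: podcast midroll + weather segment + documentary slot — 131 s, 530 total.
Every other selection either busts 132 s or breaks a pairing rule or fails to beat 530.

530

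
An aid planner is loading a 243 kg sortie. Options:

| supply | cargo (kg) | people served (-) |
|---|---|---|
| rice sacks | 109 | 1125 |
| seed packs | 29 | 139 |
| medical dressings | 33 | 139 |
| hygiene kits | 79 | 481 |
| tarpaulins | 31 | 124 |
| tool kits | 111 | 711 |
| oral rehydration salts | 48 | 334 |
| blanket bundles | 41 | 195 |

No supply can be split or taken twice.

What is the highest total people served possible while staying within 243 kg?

1940

Taking rice sacks + hygiene kits + oral rehydration salts: 236 kg used, 1940 in people served.
Nothing else within 243 kg beats 1940.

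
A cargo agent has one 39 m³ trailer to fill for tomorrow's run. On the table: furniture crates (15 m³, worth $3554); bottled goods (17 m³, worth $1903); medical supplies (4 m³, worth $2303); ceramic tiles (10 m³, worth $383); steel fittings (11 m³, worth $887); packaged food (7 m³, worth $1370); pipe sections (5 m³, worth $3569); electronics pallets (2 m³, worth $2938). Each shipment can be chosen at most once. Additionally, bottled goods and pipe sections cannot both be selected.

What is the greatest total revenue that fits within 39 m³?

13734

Density check — electronics pallets 1469.00, pipe sections 713.80, medical supplies 575.75, furniture crates 236.93 are the best per m³.
The ratio ordering already packs tightly: furniture crates + medical supplies + packaged food + pipe sections + electronics pallets, 33 m³, 13734.
Runner-up furniture crates + medical supplies + steel fittings + pipe sections + electronics pallets tops out at 13251.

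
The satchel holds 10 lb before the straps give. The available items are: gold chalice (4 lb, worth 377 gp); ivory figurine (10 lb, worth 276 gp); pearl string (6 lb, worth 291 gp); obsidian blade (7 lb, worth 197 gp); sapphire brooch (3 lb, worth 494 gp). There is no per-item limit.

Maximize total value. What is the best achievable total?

Taking 3×sapphire brooch: 9 lb used, 1482 in value.
Every other selection either busts 10 lb or fails to beat 1482.

1482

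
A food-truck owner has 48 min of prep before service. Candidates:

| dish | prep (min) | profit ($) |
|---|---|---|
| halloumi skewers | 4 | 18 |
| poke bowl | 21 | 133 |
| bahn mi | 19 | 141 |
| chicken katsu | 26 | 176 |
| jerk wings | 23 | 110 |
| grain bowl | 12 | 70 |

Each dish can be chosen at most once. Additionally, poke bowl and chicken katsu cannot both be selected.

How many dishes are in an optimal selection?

2

Best achievable profit is 317.
One optimal bundle: bahn mi + chicken katsu (45 min).
All optima have 2 dishes.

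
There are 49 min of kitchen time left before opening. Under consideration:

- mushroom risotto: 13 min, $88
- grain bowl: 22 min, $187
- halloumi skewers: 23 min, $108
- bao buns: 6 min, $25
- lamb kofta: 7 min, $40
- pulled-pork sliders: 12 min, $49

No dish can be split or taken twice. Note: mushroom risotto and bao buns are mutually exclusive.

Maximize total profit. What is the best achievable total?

324

Mushroom risotto + grain bowl + pulled-pork sliders uses 47 of the 49 min and totals 324.
Every other selection either busts 49 min or breaks a pairing rule or fails to beat 324.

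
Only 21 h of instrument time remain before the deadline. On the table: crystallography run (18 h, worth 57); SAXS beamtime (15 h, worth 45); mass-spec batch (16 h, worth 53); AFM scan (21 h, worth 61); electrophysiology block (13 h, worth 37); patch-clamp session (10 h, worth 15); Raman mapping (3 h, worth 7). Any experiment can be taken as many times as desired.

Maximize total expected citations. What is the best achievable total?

64

Ranking by ratio (expected citations/h): mass-spec batch 3.31, crystallography run 3.17, SAXS beamtime 3.00.
Taking the top-ratio experiments first gives mass-spec batch + Raman mapping for 60 (19 h).
Dropping mass-spec batch frees 16 h; slotting in crystallography run (18 h) lifts the total to 64 at 21 h.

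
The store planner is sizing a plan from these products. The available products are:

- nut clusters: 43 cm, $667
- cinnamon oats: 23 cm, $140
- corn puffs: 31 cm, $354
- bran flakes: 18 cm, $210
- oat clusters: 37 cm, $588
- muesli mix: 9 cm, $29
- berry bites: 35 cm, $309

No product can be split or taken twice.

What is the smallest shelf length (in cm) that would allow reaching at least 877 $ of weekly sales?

Look for the lowest-shelf combination reaching 877.
nut clusters + bran flakes reaches 877 using 61 cm.
Any bundle with less than 61 cm falls short of 877.

61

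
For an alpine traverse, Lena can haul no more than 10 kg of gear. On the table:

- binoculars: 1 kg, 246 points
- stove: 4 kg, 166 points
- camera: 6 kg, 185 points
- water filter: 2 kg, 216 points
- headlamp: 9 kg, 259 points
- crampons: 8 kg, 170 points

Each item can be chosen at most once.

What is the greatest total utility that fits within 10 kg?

Greedy by ratio would take binoculars + stove + water filter: 7 kg used, total 628.
The 4 kg tied up in stove is better spent on camera — total rises to 647 (9 kg).

647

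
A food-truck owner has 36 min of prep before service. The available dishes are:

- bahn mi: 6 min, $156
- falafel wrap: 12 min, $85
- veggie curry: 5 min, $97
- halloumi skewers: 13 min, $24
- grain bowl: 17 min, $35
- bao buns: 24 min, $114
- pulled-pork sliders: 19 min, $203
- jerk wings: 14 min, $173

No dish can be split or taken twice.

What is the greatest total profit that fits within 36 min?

456

Filling by ratio: bahn mi + veggie curry + jerk wings for 426, with 11 min left unused.
Dropping jerk wings frees 14 min; slotting in pulled-pork sliders (19 min) lifts the total to 456 at 30 min.
An exhaustive check of the 256 subsets confirms 456.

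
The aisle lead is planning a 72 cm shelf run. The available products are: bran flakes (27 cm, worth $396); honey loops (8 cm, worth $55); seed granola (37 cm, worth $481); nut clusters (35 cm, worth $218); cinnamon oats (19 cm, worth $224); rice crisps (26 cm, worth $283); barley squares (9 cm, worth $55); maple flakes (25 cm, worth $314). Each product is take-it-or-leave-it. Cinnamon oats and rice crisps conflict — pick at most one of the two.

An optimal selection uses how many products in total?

3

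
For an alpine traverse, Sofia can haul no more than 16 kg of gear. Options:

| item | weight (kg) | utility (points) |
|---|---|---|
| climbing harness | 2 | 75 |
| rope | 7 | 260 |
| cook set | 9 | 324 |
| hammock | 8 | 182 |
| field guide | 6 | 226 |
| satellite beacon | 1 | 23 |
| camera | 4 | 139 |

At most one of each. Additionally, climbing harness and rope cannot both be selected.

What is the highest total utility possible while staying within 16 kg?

584

Taking rope + cook set: 16 kg used, 584 in utility.
The closest alternative, cook set + field guide + satellite beacon, reaches only 573.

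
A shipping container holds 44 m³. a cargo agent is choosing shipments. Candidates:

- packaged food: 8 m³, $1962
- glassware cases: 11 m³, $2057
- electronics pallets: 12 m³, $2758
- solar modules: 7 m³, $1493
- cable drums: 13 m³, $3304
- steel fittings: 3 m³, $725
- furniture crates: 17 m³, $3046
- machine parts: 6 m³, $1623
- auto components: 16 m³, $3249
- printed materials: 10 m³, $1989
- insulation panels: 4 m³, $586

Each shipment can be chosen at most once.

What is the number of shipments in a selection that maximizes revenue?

Optimal total is 10399.
For example electronics pallets + cable drums + steel fittings + machine parts + printed materials achieves it, using 44 m³.
All optima have 5 shipments.

5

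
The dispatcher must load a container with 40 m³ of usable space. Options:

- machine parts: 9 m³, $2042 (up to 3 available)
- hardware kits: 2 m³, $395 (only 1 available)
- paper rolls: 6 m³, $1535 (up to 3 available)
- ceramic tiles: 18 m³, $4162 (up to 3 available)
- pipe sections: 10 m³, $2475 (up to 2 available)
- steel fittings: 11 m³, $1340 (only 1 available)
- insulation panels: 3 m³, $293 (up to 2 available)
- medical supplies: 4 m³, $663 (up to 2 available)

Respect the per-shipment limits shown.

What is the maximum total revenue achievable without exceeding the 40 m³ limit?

The ratio ordering already packs tightly: hardware kits + 3×paper rolls + 2×pipe sections, 40 m³, 9950.
That's the maximum — no swap from here does better than 9950.

9950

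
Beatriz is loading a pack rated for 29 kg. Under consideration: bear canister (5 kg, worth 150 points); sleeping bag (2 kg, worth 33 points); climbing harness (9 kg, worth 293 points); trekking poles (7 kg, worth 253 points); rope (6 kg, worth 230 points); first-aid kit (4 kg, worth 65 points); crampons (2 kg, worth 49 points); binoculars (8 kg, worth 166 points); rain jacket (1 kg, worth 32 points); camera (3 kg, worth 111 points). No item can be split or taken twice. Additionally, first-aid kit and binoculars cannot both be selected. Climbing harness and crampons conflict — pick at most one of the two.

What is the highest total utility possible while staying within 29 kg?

959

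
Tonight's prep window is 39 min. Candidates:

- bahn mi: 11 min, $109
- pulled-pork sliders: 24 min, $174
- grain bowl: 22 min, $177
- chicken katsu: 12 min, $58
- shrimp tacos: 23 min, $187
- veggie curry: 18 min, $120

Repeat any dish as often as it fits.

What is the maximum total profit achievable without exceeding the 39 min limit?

327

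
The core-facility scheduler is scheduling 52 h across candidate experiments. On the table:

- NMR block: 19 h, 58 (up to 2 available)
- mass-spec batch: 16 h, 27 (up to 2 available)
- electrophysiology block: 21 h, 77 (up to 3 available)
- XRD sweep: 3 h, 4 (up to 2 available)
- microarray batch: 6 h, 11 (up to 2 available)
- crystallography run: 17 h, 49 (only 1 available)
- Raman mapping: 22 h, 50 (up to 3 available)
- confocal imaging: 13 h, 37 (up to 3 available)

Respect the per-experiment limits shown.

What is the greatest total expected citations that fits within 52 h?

169

Best packing: 2×electrophysiology block + XRD sweep + microarray batch — 51 h, 169 total.
No other feasible combination exceeds 169.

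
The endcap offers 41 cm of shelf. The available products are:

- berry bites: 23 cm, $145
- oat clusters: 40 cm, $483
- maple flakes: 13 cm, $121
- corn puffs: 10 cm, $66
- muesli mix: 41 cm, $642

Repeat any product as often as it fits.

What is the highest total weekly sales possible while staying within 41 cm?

By weekly sales per cm: muesli mix 15.66, oat clusters 12.07, maple flakes 9.31 lead.
Taking muesli mix: 41 cm used, 642 in weekly sales.
That's the maximum — no swap from here does better than 642.

642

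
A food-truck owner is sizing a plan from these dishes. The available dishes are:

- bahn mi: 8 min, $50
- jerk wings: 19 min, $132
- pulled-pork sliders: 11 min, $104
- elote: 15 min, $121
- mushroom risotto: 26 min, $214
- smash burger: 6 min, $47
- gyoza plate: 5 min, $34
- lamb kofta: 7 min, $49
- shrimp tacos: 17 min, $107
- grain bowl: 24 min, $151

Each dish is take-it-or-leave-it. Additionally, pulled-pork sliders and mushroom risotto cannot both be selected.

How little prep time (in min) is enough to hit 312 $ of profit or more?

39

Look for the lowest-prep combination reaching 312.
pulled-pork sliders + elote + smash burger + lamb kofta reaches 321 using 39 min.
Any bundle with less than 39 min falls short of 312.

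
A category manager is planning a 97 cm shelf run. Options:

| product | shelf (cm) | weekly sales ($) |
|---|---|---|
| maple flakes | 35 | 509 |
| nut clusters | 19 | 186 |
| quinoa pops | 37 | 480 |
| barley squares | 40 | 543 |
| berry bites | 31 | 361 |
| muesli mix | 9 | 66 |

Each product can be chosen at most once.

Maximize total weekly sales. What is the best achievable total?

Taking maple flakes + nut clusters + barley squares: 94 cm used, 1238 in weekly sales.
The closest alternative, nut clusters + quinoa pops + barley squares, reaches only 1209.

1238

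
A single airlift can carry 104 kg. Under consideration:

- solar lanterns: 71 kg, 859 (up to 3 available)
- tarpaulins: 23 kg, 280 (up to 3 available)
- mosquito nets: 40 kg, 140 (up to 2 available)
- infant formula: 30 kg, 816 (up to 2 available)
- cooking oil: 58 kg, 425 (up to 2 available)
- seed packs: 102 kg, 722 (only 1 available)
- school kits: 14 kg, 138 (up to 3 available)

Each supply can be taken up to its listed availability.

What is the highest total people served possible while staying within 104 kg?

Tarpaulins + 2×infant formula + school kits uses 97 of the 104 kg and totals 2050.
Every other selection either busts 104 kg or exceeds an availability limit or fails to beat 2050.

2050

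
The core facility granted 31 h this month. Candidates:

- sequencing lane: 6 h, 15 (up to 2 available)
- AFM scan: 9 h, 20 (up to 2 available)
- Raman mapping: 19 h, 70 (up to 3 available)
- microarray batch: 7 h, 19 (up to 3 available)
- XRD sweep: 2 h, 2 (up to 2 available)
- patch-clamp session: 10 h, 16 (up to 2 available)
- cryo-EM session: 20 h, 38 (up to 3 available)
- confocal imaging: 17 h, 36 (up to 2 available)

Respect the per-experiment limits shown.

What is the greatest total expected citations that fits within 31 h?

Taking the top-ratio experiments first gives Raman mapping + microarray batch + 2×XRD sweep for 93 (30 h).
Replace microarray batch and 2×XRD sweep with 2×sequencing lane: the trade gains 7 net, giving 100 at 31 h.

100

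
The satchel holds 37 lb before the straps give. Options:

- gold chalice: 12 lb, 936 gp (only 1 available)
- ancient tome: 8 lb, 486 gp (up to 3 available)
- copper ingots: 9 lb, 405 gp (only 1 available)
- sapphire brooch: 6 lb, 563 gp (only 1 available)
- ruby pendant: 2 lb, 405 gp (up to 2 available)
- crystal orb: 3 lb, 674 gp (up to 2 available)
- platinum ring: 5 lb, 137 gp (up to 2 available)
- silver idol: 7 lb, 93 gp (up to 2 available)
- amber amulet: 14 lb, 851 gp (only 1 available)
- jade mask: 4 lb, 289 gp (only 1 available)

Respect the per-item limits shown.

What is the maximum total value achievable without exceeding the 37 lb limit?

A density-first pass picks gold chalice + sapphire brooch + 2×ruby pendant + 2×crystal orb + platinum ring + jade mask — 4083 at 37 lb.
The 9 lb tied up in platinum ring and jade mask is better spent on ancient tome — total rises to 4143 (36 lb).
Nothing else within 37 lb beats 4143.

4143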